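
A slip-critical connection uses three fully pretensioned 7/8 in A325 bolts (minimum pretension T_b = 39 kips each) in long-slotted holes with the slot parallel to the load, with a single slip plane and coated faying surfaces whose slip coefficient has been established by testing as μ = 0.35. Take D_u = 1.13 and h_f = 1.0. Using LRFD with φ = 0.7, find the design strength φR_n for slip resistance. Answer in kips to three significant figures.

R_n = μ · D_u · h_f · T_b · n_s · n_b = 0.35 × 1.13 × 1.0 × 39 × 1 × 3 = 46.27 kips.
Design strength φR_n = 0.7 × 46.27 = 32.4 kips.

32.4 kips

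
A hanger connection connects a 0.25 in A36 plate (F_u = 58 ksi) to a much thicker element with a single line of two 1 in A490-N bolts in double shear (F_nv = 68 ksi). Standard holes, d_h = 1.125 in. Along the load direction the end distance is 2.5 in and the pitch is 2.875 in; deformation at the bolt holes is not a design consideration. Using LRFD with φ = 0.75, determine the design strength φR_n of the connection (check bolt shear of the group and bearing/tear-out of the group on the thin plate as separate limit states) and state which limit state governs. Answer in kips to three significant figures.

60.2 kips (bearing governs)

Bolt shear: A_b = π·1²/4 = 0.7854 in²; R_n = 68 × 0.7854 × 2 × 2 = 213.6 kips → 0.75 × 213.6 = 160 kips.
Bearing (1.5 l_c t F_u ≤ 3.0 d t F_u): upper limit = 3.0·1·0.25·58 = 43.5 kips.
  Edge l_c = 2.5 − 1.125/2 = 1.938 → r_n = 42.14 kips; interior l_c = 2.875 − 1.125 = 1.75 → r_n = 38.06 kips.
  R_n,bearing = 1·42.14 + 1·38.06 = 80.2 kips → 0.75 × 80.2 = 60.2 kips.
Bearing governs: 60.2 kips.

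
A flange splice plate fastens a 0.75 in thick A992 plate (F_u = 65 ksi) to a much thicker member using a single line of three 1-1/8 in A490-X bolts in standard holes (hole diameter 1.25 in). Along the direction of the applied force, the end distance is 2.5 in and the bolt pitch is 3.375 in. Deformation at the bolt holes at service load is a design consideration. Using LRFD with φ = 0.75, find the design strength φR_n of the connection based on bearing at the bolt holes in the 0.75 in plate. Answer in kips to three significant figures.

269 kips

Per bolt r_n = 1.2 l_c t F_u ≤ 2.4 d t F_u; upper limit = 2.4 × 1.125 × 0.75 × 65 = 131.6 kips.
Edge bolt: l_c = 2.5 − 1.25/2 = 1.875 in → 1.2 × 1.875 × 0.75 × 65 = 109.7 → r_n = 109.7 kips.
Interior bolts: l_c = 3.375 − 1.25 = 2.125 in → 1.2 × 2.125 × 0.75 × 65 = 124.3 → r_n = 124.3 kips.
R_n = 1 × 109.7 + 2 × 124.3 = 358.3 kips.
Design strength φR_n = 0.75 × 358.3 = 269 kips.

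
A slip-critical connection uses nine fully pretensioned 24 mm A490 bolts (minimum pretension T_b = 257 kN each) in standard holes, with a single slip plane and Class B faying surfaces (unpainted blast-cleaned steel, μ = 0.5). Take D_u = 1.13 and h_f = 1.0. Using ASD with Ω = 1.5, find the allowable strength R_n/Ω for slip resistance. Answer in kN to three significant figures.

871 kN

R_n = μ · D_u · h_f · T_b · n_s · n_b = 0.5 × 1.13 × 1.0 × 257 × 1 × 9 = 1307 kN.
Allowable strength R_n/Ω = 1307 / 1.5 = 871 kN.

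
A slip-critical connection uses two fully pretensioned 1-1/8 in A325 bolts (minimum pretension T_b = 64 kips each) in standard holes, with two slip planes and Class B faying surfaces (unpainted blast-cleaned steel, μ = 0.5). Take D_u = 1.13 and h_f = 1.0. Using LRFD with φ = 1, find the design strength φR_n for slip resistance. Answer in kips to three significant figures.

R_n = μ · D_u · h_f · T_b · n_s · n_b = 0.5 × 1.13 × 1.0 × 64 × 2 × 2 = 144.6 kips.
Design strength φR_n = 1 × 144.6 = 145 kips.

145 kips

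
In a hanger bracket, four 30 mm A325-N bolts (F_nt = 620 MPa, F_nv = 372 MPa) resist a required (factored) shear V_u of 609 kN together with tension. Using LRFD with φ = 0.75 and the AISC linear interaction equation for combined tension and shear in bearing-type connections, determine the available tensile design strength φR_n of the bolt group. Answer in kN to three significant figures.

A_b = π·30²/4 = 706.9 mm²; f_rv = 609 × 1000 / (4 × 706.9) = 215.4 MPa.
F'_nt = 1.3 F_nt − (F_nt / φF_nv) f_rv = 1.3·620 − (620/(0.75·372))·215.4 = 327.4 MPa, capped at F_nt → F'_nt = 327.4 MPa.
R_n = F'_nt · A_b · n = 327.4 × 706.9 × 4 / 1000 = 925.6 kN.
Design strength φR_n = 0.75 × 925.6 = 694 kN.

694 kN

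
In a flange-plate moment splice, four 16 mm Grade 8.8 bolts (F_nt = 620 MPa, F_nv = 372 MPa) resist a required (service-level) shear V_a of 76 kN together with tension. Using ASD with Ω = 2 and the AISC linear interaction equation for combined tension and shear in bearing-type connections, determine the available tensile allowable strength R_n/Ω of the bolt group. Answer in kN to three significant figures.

A_b = π·16²/4 = 201.1 mm²; f_rv = 76 × 1000 / (4 × 201.1) = 94.5 MPa.
F'_nt = 1.3 F_nt − (Ω F_nt / F_nv) f_rv = 1.3·620 − (2·620/372)·94.5 = 491 MPa, capped at F_nt → F'_nt = 491 MPa.
R_n = F'_nt · A_b · n = 491 × 201.1 × 4 / 1000 = 394.9 kN.
Allowable strength R_n/Ω = 394.9 / 2 = 197 kN.

197 kN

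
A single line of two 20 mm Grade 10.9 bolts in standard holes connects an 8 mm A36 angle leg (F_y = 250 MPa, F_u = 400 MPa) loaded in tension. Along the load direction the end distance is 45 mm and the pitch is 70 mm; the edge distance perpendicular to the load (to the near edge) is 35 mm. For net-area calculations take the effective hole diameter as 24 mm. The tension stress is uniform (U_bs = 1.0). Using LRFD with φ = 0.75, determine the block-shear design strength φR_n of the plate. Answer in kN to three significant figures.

159 kN

Shear plane L_v = 45 + 1·70 = 115 mm; A_gv = 115 × 8 = 920 mm².
A_nv = (115 − 1.5·24) × 8 = 632 mm².
A_nt = (35 − 0.5·24) × 8 = 184 mm².
0.6 F_u A_nv = 151.7 kN; 0.6 F_y A_gv = 138 kN → shear yielding governs the shear term.
R_n = 138 + 1.0 × 400 × 184 / 1000 = 211.6 kN.
Design strength φR_n = 0.75 × 211.6 = 159 kN.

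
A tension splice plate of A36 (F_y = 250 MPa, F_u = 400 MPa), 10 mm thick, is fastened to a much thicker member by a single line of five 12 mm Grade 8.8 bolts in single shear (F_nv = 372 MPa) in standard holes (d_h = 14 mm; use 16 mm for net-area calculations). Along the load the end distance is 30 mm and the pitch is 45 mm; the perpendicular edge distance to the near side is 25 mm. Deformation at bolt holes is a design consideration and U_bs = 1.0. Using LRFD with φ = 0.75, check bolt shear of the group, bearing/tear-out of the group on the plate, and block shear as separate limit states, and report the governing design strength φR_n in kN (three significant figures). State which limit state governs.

158 kN (bolt shear governs)

Bolt shear: A_b = π·12²/4 = 113.1 mm²; R_n = 372 × 113.1 × 5 × 1 / 1000 = 210.4 kN → 0.75 × 210.4 = 158 kN.
Bearing: edge l_c = 23, r_n = 110.4 kN; interior l_c = 31, r_n = 115.2 kN; R_n = 110.4 + 4·115.2 = 571.2 kN → 428 kN.
Block shear: A_gv = 2100, A_nv = 1380, A_nt = 170 mm²; R_n = min(0.6F_uA_nv, 0.6F_yA_gv) + U_bs·F_u·A_nt = 383 kN → 287 kN.
Bolt shear governs: 158 kN.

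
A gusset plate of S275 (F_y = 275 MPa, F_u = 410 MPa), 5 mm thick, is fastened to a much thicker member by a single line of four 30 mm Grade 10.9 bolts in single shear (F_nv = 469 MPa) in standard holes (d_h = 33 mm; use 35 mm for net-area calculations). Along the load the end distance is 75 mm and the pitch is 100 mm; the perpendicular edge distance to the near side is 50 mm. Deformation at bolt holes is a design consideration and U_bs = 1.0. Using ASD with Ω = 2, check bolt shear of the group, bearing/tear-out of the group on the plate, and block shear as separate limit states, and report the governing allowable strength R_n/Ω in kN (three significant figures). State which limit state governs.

188 kN (block shear governs)

Bolt shear: A_b = π·30²/4 = 706.9 mm²; R_n = 469 × 706.9 × 4 × 1 / 1000 = 1326 kN → 1326 / 2 = 663 kN.
Bearing: edge l_c = 58.5, r_n = 143.9 kN; interior l_c = 67, r_n = 147.6 kN; R_n = 143.9 + 3·147.6 = 586.7 kN → 293 kN.
Block shear: A_gv = 1875, A_nv = 1262, A_nt = 162.5 mm²; R_n = min(0.6F_uA_nv, 0.6F_yA_gv) + U_bs·F_u·A_nt = 376 kN → 188 kN.
Block shear governs: 188 kN.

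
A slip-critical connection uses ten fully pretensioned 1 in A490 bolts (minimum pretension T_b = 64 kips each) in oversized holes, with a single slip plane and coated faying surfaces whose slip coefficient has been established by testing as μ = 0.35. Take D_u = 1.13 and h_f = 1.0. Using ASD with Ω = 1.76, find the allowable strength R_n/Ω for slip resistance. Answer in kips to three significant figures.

144 kips

R_n = μ · D_u · h_f · T_b · n_s · n_b = 0.35 × 1.13 × 1.0 × 64 × 1 × 10 = 253.1 kips.
Allowable strength R_n/Ω = 253.1 / 1.76 = 144 kips.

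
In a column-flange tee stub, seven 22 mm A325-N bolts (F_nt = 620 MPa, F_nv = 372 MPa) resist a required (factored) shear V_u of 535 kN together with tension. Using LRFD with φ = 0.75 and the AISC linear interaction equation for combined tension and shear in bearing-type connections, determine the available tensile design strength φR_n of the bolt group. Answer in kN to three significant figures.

717 kN

A_b = π·22²/4 = 380.1 mm²; f_rv = 535 × 1000 / (7 × 380.1) = 201.1 MPa.
F'_nt = 1.3 F_nt − (F_nt / φF_nv) f_rv = 1.3·620 − (620/(0.75·372))·201.1 = 359.2 MPa, capped at F_nt → F'_nt = 359.2 MPa.
R_n = F'_nt · A_b · n = 359.2 × 380.1 × 7 / 1000 = 955.8 kN.
Design strength φR_n = 0.75 × 955.8 = 717 kN.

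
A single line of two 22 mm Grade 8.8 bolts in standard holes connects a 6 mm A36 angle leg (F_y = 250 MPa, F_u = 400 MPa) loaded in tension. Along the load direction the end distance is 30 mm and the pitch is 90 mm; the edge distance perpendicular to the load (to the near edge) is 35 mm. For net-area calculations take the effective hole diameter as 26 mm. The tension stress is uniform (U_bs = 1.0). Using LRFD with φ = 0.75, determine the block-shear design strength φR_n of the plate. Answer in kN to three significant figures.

121 kN

Shear plane L_v = 30 + 1·90 = 120 mm; A_gv = 120 × 6 = 720 mm².
A_nv = (120 − 1.5·26) × 6 = 486 mm².
A_nt = (35 − 0.5·26) × 6 = 132 mm².
0.6 F_u A_nv = 116.6 kN; 0.6 F_y A_gv = 108 kN → shear yielding governs the shear term.
R_n = 108 + 1.0 × 400 × 132 / 1000 = 160.8 kN.
Design strength φR_n = 0.75 × 160.8 = 121 kN.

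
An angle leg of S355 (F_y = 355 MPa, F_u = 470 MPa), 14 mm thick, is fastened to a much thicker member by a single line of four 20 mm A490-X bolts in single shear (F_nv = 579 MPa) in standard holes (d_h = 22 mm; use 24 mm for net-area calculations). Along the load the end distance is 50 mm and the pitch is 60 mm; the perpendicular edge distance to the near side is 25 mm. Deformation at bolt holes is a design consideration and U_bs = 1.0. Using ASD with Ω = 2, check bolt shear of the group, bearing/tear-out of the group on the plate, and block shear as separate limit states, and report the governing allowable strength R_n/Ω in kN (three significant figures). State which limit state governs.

Bolt shear: A_b = π·20²/4 = 314.2 mm²; R_n = 579 × 314.2 × 4 × 1 / 1000 = 727.6 kN → 727.6 / 2 = 364 kN.
Bearing: edge l_c = 39, r_n = 307.9 kN; interior l_c = 38, r_n = 300 kN; R_n = 307.9 + 3·300 = 1208 kN → 604 kN.
Block shear: A_gv = 3220, A_nv = 2044, A_nt = 182 mm²; R_n = min(0.6F_uA_nv, 0.6F_yA_gv) + U_bs·F_u·A_nt = 661.9 kN → 331 kN.
Block shear governs: 331 kN.

331 kN (block shear governs)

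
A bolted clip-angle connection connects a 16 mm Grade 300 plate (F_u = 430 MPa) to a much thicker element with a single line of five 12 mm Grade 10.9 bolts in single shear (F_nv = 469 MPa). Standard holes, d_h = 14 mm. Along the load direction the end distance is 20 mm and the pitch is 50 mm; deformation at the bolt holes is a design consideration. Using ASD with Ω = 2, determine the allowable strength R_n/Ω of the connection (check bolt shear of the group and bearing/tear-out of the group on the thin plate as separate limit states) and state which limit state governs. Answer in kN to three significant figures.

133 kN (bolt shear governs)

Bolt shear: A_b = π·12²/4 = 113.1 mm²; R_n = 469 × 113.1 × 5 × 1 / 1000 = 265.2 kN → 265.2 / 2 = 133 kN.
Bearing (1.2 l_c t F_u ≤ 2.4 d t F_u): upper limit = 2.4·12·16·430 / 1000 = 198.1 kN.
  Edge l_c = 20 − 14/2 = 13 → r_n = 107.3 kN; interior l_c = 50 − 14 = 36 → r_n = 198.1 kN.
  R_n,bearing = 1·107.3 + 4·198.1 = 899.9 kN → 899.9 / 2 = 450 kN.
Bolt shear governs: 133 kN.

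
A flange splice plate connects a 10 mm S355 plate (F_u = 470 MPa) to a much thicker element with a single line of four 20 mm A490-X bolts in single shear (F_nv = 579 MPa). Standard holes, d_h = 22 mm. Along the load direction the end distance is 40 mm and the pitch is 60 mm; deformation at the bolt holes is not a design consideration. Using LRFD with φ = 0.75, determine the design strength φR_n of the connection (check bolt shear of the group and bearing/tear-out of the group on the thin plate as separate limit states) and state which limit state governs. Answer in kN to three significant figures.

546 kN (bolt shear governs)

Bolt shear: A_b = π·20²/4 = 314.2 mm²; R_n = 579 × 314.2 × 4 × 1 / 1000 = 727.6 kN → 0.75 × 727.6 = 546 kN.
Bearing (1.5 l_c t F_u ≤ 3.0 d t F_u): upper limit = 3.0·20·10·470 / 1000 = 282 kN.
  Edge l_c = 40 − 22/2 = 29 → r_n = 204.5 kN; interior l_c = 60 − 22 = 38 → r_n = 267.9 kN.
  R_n,bearing = 1·204.5 + 3·267.9 = 1008 kN → 0.75 × 1008 = 756 kN.
Bolt shear governs: 546 kN.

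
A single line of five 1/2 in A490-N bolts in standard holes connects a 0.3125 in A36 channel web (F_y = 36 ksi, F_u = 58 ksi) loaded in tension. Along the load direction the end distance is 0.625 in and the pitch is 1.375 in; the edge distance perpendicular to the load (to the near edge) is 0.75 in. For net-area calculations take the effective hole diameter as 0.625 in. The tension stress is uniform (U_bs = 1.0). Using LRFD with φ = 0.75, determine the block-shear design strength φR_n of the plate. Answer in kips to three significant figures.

Shear plane L_v = 0.625 + 4·1.375 = 6.125 in; A_gv = 6.125 × 0.3125 = 1.914 in².
A_nv = (6.125 − 4.5·0.625) × 0.3125 = 1.035 in².
A_nt = (0.75 − 0.5·0.625) × 0.3125 = 0.1367 in².
0.6 F_u A_nv = 36.02 kips; 0.6 F_y A_gv = 41.34 kips → shear rupture governs the shear term.
R_n = 36.02 + 1.0 × 58 × 0.1367 = 43.95 kips.
Design strength φR_n = 0.75 × 43.95 = 33 kips.

33 kips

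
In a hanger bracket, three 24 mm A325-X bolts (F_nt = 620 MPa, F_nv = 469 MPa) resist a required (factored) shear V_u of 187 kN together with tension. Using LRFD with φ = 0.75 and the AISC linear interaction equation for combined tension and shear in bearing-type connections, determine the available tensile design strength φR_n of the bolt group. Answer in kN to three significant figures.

573 kN

A_b = π·24²/4 = 452.4 mm²; f_rv = 187 × 1000 / (3 × 452.4) = 137.8 MPa.
F'_nt = 1.3 F_nt − (F_nt / φF_nv) f_rv = 1.3·620 − (620/(0.75·469))·137.8 = 563.1 MPa, capped at F_nt → F'_nt = 563.1 MPa.
R_n = F'_nt · A_b · n = 563.1 × 452.4 × 3 / 1000 = 764.3 kN.
Design strength φR_n = 0.75 × 764.3 = 573 kN.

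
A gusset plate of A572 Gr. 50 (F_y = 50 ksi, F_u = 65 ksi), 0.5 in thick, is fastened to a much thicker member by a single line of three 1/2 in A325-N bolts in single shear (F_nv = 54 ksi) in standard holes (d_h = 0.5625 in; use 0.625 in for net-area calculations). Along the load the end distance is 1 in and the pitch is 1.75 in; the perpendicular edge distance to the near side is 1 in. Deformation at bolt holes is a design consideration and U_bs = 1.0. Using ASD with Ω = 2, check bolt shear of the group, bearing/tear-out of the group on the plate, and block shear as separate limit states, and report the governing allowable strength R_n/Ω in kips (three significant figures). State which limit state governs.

15.9 kips (bolt shear governs)

Bolt shear: A_b = π·0.5²/4 = 0.1963 in²; R_n = 54 × 0.1963 × 3 × 1 = 31.81 kips → 31.81 / 2 = 15.9 kips.
Bearing: edge l_c = 0.7188, r_n = 28.03 kips; interior l_c = 1.188, r_n = 39 kips; R_n = 28.03 + 2·39 = 106 kips → 53 kips.
Block shear: A_gv = 2.25, A_nv = 1.469, A_nt = 0.3438 in²; R_n = min(0.6F_uA_nv, 0.6F_yA_gv) + U_bs·F_u·A_nt = 79.62 kips → 39.8 kips.
Bolt shear governs: 15.9 kips.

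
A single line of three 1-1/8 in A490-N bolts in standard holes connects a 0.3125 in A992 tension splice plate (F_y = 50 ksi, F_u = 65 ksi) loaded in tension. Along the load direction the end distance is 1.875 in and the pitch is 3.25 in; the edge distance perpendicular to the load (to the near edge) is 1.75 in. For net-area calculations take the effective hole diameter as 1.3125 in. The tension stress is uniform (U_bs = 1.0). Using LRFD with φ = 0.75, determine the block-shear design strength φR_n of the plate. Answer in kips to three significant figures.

63.2 kips

Shear plane L_v = 1.875 + 2·3.25 = 8.375 in; A_gv = 8.375 × 0.3125 = 2.617 in².
A_nv = (8.375 − 2.5·1.3125) × 0.3125 = 1.592 in².
A_nt = (1.75 − 0.5·1.3125) × 0.3125 = 0.3418 in².
0.6 F_u A_nv = 62.08 kips; 0.6 F_y A_gv = 78.52 kips → shear rupture governs the shear term.
R_n = 62.08 + 1.0 × 65 × 0.3418 = 84.3 kips.
Design strength φR_n = 0.75 × 84.3 = 63.2 kips.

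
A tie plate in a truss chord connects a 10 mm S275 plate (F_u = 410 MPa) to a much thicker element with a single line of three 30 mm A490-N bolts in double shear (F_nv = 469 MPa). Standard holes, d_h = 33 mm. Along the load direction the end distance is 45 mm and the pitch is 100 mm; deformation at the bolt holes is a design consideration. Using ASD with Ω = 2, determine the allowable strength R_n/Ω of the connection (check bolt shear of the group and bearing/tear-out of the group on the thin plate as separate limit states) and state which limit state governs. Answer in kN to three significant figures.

Bolt shear: A_b = π·30²/4 = 706.9 mm²; R_n = 469 × 706.9 × 3 × 2 / 1000 = 1989 kN → 1989 / 2 = 995 kN.
Bearing (1.2 l_c t F_u ≤ 2.4 d t F_u): upper limit = 2.4·30·10·410 / 1000 = 295.2 kN.
  Edge l_c = 45 − 33/2 = 28.5 → r_n = 140.2 kN; interior l_c = 100 − 33 = 67 → r_n = 295.2 kN.
  R_n,bearing = 1·140.2 + 2·295.2 = 730.6 kN → 730.6 / 2 = 365 kN.
Bearing governs: 365 kN.

365 kN (bearing governs)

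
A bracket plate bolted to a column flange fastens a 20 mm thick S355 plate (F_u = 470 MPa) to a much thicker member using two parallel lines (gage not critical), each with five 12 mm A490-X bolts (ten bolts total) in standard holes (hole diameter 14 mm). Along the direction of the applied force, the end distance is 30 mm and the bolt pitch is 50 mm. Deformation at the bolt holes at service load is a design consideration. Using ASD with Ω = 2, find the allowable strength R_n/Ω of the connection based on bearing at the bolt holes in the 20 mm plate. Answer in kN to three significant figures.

Per bolt r_n = 1.2 l_c t F_u ≤ 2.4 d t F_u; upper limit = 2.4 × 12 × 20 × 470 / 1000 = 270.7 kN.
Edge bolt: l_c = 30 − 14/2 = 23 mm → 1.2 × 23 × 20 × 470 / 1000 = 259.4 → r_n = 259.4 kN.
Interior bolts: l_c = 50 − 14 = 36 mm → 1.2 × 36 × 20 × 470 / 1000 = 406.1 → r_n = 270.7 kN.
R_n = 2 × 259.4 + 8 × 270.7 = 2685 kN.
Allowable strength R_n/Ω = 2685 / 2 = 1340 kN.

1340 kN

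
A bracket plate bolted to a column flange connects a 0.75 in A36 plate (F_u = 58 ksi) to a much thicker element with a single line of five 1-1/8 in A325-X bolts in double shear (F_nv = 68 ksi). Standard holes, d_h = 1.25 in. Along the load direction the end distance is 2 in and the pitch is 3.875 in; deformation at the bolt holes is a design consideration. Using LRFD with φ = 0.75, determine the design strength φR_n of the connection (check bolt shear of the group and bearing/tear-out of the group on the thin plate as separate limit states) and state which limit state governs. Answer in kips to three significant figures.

Bolt shear: A_b = π·1.125²/4 = 0.994 in²; R_n = 68 × 0.994 × 5 × 2 = 675.9 kips → 0.75 × 675.9 = 507 kips.
Bearing (1.2 l_c t F_u ≤ 2.4 d t F_u): upper limit = 2.4·1.125·0.75·58 = 117.4 kips.
  Edge l_c = 2 − 1.25/2 = 1.375 → r_n = 71.77 kips; interior l_c = 3.875 − 1.25 = 2.625 → r_n = 117.4 kips.
  R_n,bearing = 1·71.77 + 4·117.4 = 541.6 kips → 0.75 × 541.6 = 406 kips.
Bearing governs: 406 kips.

406 kips (bearing governs)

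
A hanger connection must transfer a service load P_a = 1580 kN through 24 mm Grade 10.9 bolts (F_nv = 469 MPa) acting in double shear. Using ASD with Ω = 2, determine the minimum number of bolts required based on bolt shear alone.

8 bolts

A_b = π·24²/4 = 452.4 mm².
Per-bolt allowable strength R_n/Ω = 469 × 452.4 × 2 / 1000 / 2 = 212.2 kN.
n ≥ 1580 / 212.2 = 7.447 → use 8 bolts.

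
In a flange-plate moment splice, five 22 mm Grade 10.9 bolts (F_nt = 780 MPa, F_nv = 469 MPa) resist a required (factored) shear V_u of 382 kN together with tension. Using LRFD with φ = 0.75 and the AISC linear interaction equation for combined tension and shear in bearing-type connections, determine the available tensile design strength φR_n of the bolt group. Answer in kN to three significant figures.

810 kN

A_b = π·22²/4 = 380.1 mm²; f_rv = 382 × 1000 / (5 × 380.1) = 201 MPa.
F'_nt = 1.3 F_nt − (F_nt / φF_nv) f_rv = 1.3·780 − (780/(0.75·469))·201 = 568.3 MPa, capped at F_nt → F'_nt = 568.3 MPa.
R_n = F'_nt · A_b · n = 568.3 × 380.1 × 5 / 1000 = 1080 kN.
Design strength φR_n = 0.75 × 1080 = 810 kN.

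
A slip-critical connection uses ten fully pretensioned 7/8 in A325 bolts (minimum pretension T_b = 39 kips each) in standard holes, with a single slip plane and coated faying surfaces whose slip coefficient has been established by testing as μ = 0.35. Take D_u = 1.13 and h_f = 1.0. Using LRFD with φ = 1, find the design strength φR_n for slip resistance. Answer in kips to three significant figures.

R_n = μ · D_u · h_f · T_b · n_s · n_b = 0.35 × 1.13 × 1.0 × 39 × 1 × 10 = 154.2 kips.
Design strength φR_n = 1 × 154.2 = 154 kips.

154 kips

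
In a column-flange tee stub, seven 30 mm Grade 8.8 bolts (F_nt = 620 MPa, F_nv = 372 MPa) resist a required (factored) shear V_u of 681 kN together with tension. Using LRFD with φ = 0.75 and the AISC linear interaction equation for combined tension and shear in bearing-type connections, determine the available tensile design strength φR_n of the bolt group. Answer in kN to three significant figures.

1860 kN

A_b = π·30²/4 = 706.9 mm²; f_rv = 681 × 1000 / (7 × 706.9) = 137.6 MPa.
F'_nt = 1.3 F_nt − (F_nt / φF_nv) f_rv = 1.3·620 − (620/(0.75·372))·137.6 = 500.2 MPa, capped at F_nt → F'_nt = 500.2 MPa.
R_n = F'_nt · A_b · n = 500.2 × 706.9 × 7 / 1000 = 2475 kN.
Design strength φR_n = 0.75 × 2475 = 1860 kN.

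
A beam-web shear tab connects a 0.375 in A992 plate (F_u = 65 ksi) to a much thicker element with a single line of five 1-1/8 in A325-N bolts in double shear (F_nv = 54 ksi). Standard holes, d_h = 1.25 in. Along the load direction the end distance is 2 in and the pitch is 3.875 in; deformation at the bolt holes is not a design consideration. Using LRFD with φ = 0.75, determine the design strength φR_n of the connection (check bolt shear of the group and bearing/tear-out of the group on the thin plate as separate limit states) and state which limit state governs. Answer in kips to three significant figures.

285 kips (bearing governs)

Bolt shear: A_b = π·1.125²/4 = 0.994 in²; R_n = 54 × 0.994 × 5 × 2 = 536.8 kips → 0.75 × 536.8 = 403 kips.
Bearing (1.5 l_c t F_u ≤ 3.0 d t F_u): upper limit = 3.0·1.125·0.375·65 = 82.27 kips.
  Edge l_c = 2 − 1.25/2 = 1.375 → r_n = 50.27 kips; interior l_c = 3.875 − 1.25 = 2.625 → r_n = 82.27 kips.
  R_n,bearing = 1·50.27 + 4·82.27 = 379.3 kips → 0.75 × 379.3 = 285 kips.
Bearing governs: 285 kips.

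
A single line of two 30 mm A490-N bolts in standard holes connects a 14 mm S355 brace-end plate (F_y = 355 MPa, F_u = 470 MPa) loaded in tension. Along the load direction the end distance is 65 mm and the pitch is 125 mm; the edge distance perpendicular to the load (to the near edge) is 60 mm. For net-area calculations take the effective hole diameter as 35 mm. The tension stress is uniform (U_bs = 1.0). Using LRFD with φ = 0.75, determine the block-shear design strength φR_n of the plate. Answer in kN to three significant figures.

Shear plane L_v = 65 + 1·125 = 190 mm; A_gv = 190 × 14 = 2660 mm².
A_nv = (190 − 1.5·35) × 14 = 1925 mm².
A_nt = (60 − 0.5·35) × 14 = 595 mm².
0.6 F_u A_nv = 542.9 kN; 0.6 F_y A_gv = 566.6 kN → shear rupture governs the shear term.
R_n = 542.9 + 1.0 × 470 × 595 / 1000 = 822.5 kN.
Design strength φR_n = 0.75 × 822.5 = 617 kN.

617 kN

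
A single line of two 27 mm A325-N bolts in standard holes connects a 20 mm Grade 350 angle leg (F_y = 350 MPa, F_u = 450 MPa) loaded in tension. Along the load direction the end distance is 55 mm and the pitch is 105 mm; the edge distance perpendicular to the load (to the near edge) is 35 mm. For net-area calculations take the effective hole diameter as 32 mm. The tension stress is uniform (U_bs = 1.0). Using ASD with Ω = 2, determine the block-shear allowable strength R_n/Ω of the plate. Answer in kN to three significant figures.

388 kN

Shear plane L_v = 55 + 1·105 = 160 mm; A_gv = 160 × 20 = 3200 mm².
A_nv = (160 − 1.5·32) × 20 = 2240 mm².
A_nt = (35 − 0.5·32) × 20 = 380 mm².
0.6 F_u A_nv = 604.8 kN; 0.6 F_y A_gv = 672 kN → shear rupture governs the shear term.
R_n = 604.8 + 1.0 × 450 × 380 / 1000 = 775.8 kN.
Allowable strength R_n/Ω = 775.8 / 2 = 388 kN.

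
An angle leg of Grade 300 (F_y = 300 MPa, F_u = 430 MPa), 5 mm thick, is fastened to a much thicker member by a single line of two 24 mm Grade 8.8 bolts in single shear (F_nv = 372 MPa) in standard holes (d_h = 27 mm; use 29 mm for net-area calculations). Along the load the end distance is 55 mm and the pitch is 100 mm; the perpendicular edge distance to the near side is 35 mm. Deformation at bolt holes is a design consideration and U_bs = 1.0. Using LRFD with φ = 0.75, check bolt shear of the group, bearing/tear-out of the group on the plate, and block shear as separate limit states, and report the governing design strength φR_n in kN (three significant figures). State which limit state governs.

Bolt shear: A_b = π·24²/4 = 452.4 mm²; R_n = 372 × 452.4 × 2 × 1 / 1000 = 336.6 kN → 0.75 × 336.6 = 252 kN.
Bearing: edge l_c = 41.5, r_n = 107.1 kN; interior l_c = 73, r_n = 123.8 kN; R_n = 107.1 + 1·123.8 = 230.9 kN → 173 kN.
Block shear: A_gv = 775, A_nv = 557.5, A_nt = 102.5 mm²; R_n = min(0.6F_uA_nv, 0.6F_yA_gv) + U_bs·F_u·A_nt = 183.6 kN → 138 kN.
Block shear governs: 138 kN.

138 kN (block shear governs)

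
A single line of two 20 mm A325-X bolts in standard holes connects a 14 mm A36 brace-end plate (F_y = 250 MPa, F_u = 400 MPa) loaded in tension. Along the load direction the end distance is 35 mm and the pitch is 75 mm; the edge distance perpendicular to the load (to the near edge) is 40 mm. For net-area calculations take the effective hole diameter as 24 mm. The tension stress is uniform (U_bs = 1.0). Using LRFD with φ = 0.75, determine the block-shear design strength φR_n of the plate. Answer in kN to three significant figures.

291 kN

Shear plane L_v = 35 + 1·75 = 110 mm; A_gv = 110 × 14 = 1540 mm².
A_nv = (110 − 1.5·24) × 14 = 1036 mm².
A_nt = (40 − 0.5·24) × 14 = 392 mm².
0.6 F_u A_nv = 248.6 kN; 0.6 F_y A_gv = 231 kN → shear yielding governs the shear term.
R_n = 231 + 1.0 × 400 × 392 / 1000 = 387.8 kN.
Design strength φR_n = 0.75 × 387.8 = 291 kN.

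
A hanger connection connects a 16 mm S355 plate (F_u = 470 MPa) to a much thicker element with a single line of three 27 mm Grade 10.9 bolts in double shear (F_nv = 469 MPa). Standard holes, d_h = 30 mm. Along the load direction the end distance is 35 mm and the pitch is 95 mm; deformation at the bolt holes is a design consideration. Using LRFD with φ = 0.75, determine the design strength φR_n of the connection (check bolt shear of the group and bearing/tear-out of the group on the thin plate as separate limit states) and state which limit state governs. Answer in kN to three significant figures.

866 kN (bearing governs)

Bolt shear: A_b = π·27²/4 = 572.6 mm²; R_n = 469 × 572.6 × 3 × 2 / 1000 = 1611 kN → 0.75 × 1611 = 1210 kN.
Bearing (1.2 l_c t F_u ≤ 2.4 d t F_u): upper limit = 2.4·27·16·470 / 1000 = 487.3 kN.
  Edge l_c = 35 − 30/2 = 20 → r_n = 180.5 kN; interior l_c = 95 − 30 = 65 → r_n = 487.3 kN.
  R_n,bearing = 1·180.5 + 2·487.3 = 1155 kN → 0.75 × 1155 = 866 kN.
Bearing governs: 866 kN.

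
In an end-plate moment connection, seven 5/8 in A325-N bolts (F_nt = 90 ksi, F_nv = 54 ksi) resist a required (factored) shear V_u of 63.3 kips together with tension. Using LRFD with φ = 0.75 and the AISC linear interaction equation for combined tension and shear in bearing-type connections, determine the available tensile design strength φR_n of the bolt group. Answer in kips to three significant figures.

82.9 kips

A_b = π·0.625²/4 = 0.3068 in²; f_rv = 63.3 / (7 × 0.3068) = 29.48 ksi.
F'_nt = 1.3 F_nt − (F_nt / φF_nv) f_rv = 1.3·90 − (90/(0.75·54))·29.48 = 51.5 ksi, capped at F_nt → F'_nt = 51.5 ksi.
R_n = F'_nt · A_b · n = 51.5 × 0.3068 × 7 = 110.6 kips.
Design strength φR_n = 0.75 × 110.6 = 82.9 kips.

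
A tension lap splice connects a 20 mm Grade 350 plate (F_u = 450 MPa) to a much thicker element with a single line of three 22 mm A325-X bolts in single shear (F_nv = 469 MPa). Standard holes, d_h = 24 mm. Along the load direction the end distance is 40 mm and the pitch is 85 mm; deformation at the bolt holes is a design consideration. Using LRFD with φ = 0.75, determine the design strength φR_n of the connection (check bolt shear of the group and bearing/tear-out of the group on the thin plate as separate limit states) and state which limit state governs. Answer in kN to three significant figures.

Bolt shear: A_b = π·22²/4 = 380.1 mm²; R_n = 469 × 380.1 × 3 × 1 / 1000 = 534.8 kN → 0.75 × 534.8 = 401 kN.
Bearing (1.2 l_c t F_u ≤ 2.4 d t F_u): upper limit = 2.4·22·20·450 / 1000 = 475.2 kN.
  Edge l_c = 40 − 24/2 = 28 → r_n = 302.4 kN; interior l_c = 85 − 24 = 61 → r_n = 475.2 kN.
  R_n,bearing = 1·302.4 + 2·475.2 = 1253 kN → 0.75 × 1253 = 940 kN.
Bolt shear governs: 401 kN.

401 kN (bolt shear governs)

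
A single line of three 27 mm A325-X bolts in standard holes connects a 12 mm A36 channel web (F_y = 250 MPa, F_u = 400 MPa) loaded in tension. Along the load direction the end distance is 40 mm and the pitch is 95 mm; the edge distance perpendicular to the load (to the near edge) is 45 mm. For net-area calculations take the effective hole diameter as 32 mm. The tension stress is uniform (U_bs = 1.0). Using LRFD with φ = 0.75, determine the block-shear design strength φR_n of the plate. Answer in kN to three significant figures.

Shear plane L_v = 40 + 2·95 = 230 mm; A_gv = 230 × 12 = 2760 mm².
A_nv = (230 − 2.5·32) × 12 = 1800 mm².
A_nt = (45 − 0.5·32) × 12 = 348 mm².
0.6 F_u A_nv = 432 kN; 0.6 F_y A_gv = 414 kN → shear yielding governs the shear term.
R_n = 414 + 1.0 × 400 × 348 / 1000 = 553.2 kN.
Design strength φR_n = 0.75 × 553.2 = 415 kN.

415 kN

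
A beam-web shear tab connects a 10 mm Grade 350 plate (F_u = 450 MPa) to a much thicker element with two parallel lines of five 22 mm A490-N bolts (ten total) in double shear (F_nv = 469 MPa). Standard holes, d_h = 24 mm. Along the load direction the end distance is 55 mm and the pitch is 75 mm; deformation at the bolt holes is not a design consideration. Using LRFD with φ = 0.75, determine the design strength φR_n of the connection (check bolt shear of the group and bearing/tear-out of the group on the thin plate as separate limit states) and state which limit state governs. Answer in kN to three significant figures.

2220 kN (bearing governs)

Bolt shear: A_b = π·22²/4 = 380.1 mm²; R_n = 469 × 380.1 × 10 × 2 / 1000 = 3566 kN → 0.75 × 3566 = 2670 kN.
Bearing (1.5 l_c t F_u ≤ 3.0 d t F_u): upper limit = 3.0·22·10·450 / 1000 = 297 kN.
  Edge l_c = 55 − 24/2 = 43 → r_n = 290.2 kN; interior l_c = 75 − 24 = 51 → r_n = 297 kN.
  R_n,bearing = 2·290.2 + 8·297 = 2956 kN → 0.75 × 2956 = 2220 kN.
Bearing governs: 2220 kN.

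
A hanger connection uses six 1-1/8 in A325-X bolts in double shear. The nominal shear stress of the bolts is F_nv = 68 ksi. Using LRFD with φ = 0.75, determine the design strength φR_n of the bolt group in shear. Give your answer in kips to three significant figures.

608 kips

A_b = π × 1.125² / 4 = 0.994 in².
R_n = F_nv · A_b · n · n_s = 68 × 0.994 × 6 × 2 = 811.1 kips.
Design strength φR_n = 0.75 × 811.1 = 608 kips.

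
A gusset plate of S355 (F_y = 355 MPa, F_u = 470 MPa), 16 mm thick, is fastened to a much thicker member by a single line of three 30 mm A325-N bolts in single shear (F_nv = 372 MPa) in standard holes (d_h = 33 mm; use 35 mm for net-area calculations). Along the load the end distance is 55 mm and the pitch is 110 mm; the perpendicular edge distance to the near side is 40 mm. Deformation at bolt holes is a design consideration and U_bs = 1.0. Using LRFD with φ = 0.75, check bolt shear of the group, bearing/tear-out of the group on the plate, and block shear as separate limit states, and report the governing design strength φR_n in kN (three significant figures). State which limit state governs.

Bolt shear: A_b = π·30²/4 = 706.9 mm²; R_n = 372 × 706.9 × 3 × 1 / 1000 = 788.9 kN → 0.75 × 788.9 = 592 kN.
Bearing: edge l_c = 38.5, r_n = 347.4 kN; interior l_c = 77, r_n = 541.4 kN; R_n = 347.4 + 2·541.4 = 1430 kN → 1070 kN.
Block shear: A_gv = 4400, A_nv = 3000, A_nt = 360 mm²; R_n = min(0.6F_uA_nv, 0.6F_yA_gv) + U_bs·F_u·A_nt = 1015 kN → 761 kN.
Bolt shear governs: 592 kN.

592 kN (bolt shear governs)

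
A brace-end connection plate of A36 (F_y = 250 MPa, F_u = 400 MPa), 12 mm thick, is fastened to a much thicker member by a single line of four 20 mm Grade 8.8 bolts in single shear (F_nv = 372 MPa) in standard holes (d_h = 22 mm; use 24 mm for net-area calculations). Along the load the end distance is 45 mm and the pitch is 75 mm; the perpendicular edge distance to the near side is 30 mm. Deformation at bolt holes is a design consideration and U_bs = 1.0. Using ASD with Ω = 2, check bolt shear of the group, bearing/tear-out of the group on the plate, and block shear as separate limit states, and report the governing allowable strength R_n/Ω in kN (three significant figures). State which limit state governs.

Bolt shear: A_b = π·20²/4 = 314.2 mm²; R_n = 372 × 314.2 × 4 × 1 / 1000 = 467.5 kN → 467.5 / 2 = 234 kN.
Bearing: edge l_c = 34, r_n = 195.8 kN; interior l_c = 53, r_n = 230.4 kN; R_n = 195.8 + 3·230.4 = 887 kN → 444 kN.
Block shear: A_gv = 3240, A_nv = 2232, A_nt = 216 mm²; R_n = min(0.6F_uA_nv, 0.6F_yA_gv) + U_bs·F_u·A_nt = 572.4 kN → 286 kN.
Bolt shear governs: 234 kN.

234 kN (bolt shear governs)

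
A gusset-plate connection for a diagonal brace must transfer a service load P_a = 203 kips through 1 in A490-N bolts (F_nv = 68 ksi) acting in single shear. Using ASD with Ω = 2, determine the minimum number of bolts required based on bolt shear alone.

8 bolts

A_b = π·1²/4 = 0.7854 in².
Per-bolt allowable strength R_n/Ω = 68 × 0.7854 × 1 / 2 = 26.7 kips.
n ≥ 203 / 26.7 = 7.602 → use 8 bolts.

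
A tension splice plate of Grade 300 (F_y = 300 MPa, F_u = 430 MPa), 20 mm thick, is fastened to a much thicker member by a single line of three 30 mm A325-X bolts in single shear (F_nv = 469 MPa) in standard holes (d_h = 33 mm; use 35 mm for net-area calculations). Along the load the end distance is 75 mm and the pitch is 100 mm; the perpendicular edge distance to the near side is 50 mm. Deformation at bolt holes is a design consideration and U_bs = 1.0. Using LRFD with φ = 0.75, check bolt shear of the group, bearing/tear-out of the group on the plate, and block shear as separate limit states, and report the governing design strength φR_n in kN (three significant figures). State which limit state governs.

Bolt shear: A_b = π·30²/4 = 706.9 mm²; R_n = 469 × 706.9 × 3 × 1 / 1000 = 994.5 kN → 0.75 × 994.5 = 746 kN.
Bearing: edge l_c = 58.5, r_n = 603.7 kN; interior l_c = 67, r_n = 619.2 kN; R_n = 603.7 + 2·619.2 = 1842 kN → 1380 kN.
Block shear: A_gv = 5500, A_nv = 3750, A_nt = 650 mm²; R_n = min(0.6F_uA_nv, 0.6F_yA_gv) + U_bs·F_u·A_nt = 1247 kN → 935 kN.
Bolt shear governs: 746 kN.

746 kN (bolt shear governs)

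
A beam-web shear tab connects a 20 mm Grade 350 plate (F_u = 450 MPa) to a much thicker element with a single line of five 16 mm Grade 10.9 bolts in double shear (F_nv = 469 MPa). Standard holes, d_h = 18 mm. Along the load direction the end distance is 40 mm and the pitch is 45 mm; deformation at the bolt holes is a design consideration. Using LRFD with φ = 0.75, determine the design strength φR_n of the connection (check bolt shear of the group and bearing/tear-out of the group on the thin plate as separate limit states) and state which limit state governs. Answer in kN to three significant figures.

707 kN (bolt shear governs)

Bolt shear: A_b = π·16²/4 = 201.1 mm²; R_n = 469 × 201.1 × 5 × 2 / 1000 = 943 kN → 0.75 × 943 = 707 kN.
Bearing (1.2 l_c t F_u ≤ 2.4 d t F_u): upper limit = 2.4·16·20·450 / 1000 = 345.6 kN.
  Edge l_c = 40 − 18/2 = 31 → r_n = 334.8 kN; interior l_c = 45 − 18 = 27 → r_n = 291.6 kN.
  R_n,bearing = 1·334.8 + 4·291.6 = 1501 kN → 0.75 × 1501 = 1130 kN.
Bolt shear governs: 707 kN.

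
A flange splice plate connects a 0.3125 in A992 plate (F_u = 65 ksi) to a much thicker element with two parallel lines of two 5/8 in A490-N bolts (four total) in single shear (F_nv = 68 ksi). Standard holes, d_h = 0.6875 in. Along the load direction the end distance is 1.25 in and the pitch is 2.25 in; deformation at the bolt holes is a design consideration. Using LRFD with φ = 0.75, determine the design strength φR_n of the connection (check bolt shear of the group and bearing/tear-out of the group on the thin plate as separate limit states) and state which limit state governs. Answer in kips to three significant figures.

62.6 kips (bolt shear governs)

Bolt shear: A_b = π·0.625²/4 = 0.3068 in²; R_n = 68 × 0.3068 × 4 × 1 = 83.45 kips → 0.75 × 83.45 = 62.6 kips.
Bearing (1.2 l_c t F_u ≤ 2.4 d t F_u): upper limit = 2.4·0.625·0.3125·65 = 30.47 kips.
  Edge l_c = 1.25 − 0.6875/2 = 0.9062 → r_n = 22.09 kips; interior l_c = 2.25 − 0.6875 = 1.562 → r_n = 30.47 kips.
  R_n,bearing = 2·22.09 + 2·30.47 = 105.1 kips → 0.75 × 105.1 = 78.8 kips.
Bolt shear governs: 62.6 kips.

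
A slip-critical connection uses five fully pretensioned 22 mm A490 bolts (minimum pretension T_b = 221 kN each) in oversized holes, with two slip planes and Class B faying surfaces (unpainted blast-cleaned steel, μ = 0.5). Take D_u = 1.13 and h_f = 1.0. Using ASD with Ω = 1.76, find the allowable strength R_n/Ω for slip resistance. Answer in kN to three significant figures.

709 kN

R_n = μ · D_u · h_f · T_b · n_s · n_b = 0.5 × 1.13 × 1.0 × 221 × 2 × 5 = 1249 kN.
Allowable strength R_n/Ω = 1249 / 1.76 = 709 kN.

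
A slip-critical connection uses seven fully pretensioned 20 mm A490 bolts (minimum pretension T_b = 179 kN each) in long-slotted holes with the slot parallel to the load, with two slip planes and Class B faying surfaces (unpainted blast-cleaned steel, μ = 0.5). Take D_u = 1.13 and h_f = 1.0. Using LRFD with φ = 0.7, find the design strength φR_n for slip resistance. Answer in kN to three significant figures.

R_n = μ · D_u · h_f · T_b · n_s · n_b = 0.5 × 1.13 × 1.0 × 179 × 2 × 7 = 1416 kN.
Design strength φR_n = 0.7 × 1416 = 991 kN.

991 kN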